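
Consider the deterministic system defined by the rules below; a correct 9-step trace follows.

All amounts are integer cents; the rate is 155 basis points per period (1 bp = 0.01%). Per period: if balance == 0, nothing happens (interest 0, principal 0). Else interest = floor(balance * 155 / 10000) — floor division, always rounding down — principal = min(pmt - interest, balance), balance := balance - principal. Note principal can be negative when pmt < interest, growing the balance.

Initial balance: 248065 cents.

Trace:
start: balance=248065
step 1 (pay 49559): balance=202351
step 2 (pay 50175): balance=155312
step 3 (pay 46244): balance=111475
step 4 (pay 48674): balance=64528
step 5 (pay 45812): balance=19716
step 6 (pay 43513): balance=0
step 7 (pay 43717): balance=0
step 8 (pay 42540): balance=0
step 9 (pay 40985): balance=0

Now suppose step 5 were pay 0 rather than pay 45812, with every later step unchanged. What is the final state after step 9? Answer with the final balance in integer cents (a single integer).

0

(re-executing from step 5 with the substitution; state before step 5: balance=64528)
step 5 (pay 0): balance=65528
step 6 (pay 43513): balance=23030
step 7 (pay 43717): balance=0
step 8 (pay 42540): balance=0
step 9 (pay 40985): balance=0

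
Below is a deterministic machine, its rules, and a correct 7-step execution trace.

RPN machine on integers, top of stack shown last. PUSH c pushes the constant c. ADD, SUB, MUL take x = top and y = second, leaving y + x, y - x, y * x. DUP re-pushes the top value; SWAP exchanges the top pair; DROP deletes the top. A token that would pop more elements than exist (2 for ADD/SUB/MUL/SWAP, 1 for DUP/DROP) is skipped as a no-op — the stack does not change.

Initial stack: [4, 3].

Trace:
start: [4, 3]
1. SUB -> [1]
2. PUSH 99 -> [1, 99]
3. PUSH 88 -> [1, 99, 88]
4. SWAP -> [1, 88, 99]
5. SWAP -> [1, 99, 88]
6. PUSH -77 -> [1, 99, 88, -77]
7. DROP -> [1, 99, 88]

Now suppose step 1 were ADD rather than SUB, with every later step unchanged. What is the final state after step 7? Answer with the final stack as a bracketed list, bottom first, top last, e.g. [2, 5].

(re-executing from step 1 with the substitution; state before step 1: [4, 3])
1. ADD -> [7]
2. PUSH 99 -> [7, 99]
3. PUSH 88 -> [7, 99, 88]
4. SWAP -> [7, 88, 99]
5. SWAP -> [7, 99, 88]
6. PUSH -77 -> [7, 99, 88, -77]
7. DROP -> [7, 99, 88]

[7, 99, 88]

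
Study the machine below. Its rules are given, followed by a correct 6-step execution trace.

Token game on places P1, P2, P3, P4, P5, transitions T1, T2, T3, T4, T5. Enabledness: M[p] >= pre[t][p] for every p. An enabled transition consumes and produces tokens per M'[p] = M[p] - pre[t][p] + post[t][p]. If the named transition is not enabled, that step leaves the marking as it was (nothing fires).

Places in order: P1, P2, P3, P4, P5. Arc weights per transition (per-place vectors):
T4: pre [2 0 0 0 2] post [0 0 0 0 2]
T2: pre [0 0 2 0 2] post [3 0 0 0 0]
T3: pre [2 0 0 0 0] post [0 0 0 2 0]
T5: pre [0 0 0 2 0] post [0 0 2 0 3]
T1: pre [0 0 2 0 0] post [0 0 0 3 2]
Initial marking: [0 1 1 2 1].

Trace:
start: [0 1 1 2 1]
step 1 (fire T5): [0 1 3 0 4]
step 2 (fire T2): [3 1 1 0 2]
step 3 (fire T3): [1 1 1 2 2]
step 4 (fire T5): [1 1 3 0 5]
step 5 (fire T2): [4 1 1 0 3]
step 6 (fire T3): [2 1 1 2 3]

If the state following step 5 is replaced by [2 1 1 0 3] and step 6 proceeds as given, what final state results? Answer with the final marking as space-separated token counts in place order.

0 1 1 2 3

state after step 5 := [2 1 1 0 3]
step 6 (fire T3): [0 1 1 2 3]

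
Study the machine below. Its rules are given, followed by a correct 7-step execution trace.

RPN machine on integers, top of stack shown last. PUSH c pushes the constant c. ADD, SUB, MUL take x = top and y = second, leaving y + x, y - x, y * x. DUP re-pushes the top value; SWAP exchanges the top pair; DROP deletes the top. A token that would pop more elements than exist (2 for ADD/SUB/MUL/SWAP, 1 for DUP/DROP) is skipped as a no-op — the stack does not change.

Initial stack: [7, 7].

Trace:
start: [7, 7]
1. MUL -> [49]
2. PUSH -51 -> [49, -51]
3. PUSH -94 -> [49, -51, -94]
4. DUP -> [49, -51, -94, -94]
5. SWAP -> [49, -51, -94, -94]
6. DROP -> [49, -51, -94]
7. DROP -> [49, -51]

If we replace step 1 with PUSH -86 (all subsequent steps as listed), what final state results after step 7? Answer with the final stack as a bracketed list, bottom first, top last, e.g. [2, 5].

(re-executing from step 1 with the substitution; state before step 1: [7, 7])
1. PUSH -86 -> [7, 7, -86]
2. PUSH -51 -> [7, 7, -86, -51]
3. PUSH -94 -> [7, 7, -86, -51, -94]
4. DUP -> [7, 7, -86, -51, -94, -94]
5. SWAP -> [7, 7, -86, -51, -94, -94]
6. DROP -> [7, 7, -86, -51, -94]
7. DROP -> [7, 7, -86, -51]

[7, 7, -86, -51]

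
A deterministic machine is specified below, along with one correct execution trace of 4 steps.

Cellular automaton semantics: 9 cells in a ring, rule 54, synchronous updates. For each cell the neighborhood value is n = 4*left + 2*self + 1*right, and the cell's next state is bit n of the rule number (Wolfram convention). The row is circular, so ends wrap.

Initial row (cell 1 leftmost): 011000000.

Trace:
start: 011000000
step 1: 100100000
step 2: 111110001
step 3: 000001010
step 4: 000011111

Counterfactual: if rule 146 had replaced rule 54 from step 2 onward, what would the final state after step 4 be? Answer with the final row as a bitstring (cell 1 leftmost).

(re-executing steps 2..4 under rule 146; state before step 2: 100100000)
step 2: 011010001
step 3: 000001010
step 4: 000010001

000010001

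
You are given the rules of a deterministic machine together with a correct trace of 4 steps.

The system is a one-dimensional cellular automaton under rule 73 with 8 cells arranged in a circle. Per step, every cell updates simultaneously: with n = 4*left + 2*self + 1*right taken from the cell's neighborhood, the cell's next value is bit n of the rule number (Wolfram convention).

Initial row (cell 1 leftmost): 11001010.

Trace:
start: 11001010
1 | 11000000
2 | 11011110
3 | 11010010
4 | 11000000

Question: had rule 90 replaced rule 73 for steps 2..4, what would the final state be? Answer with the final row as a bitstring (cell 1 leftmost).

(re-executing steps 2..4 under rule 90; state before step 2: 11000000)
2 | 11100001
3 | 00110011
4 | 11111111

11111111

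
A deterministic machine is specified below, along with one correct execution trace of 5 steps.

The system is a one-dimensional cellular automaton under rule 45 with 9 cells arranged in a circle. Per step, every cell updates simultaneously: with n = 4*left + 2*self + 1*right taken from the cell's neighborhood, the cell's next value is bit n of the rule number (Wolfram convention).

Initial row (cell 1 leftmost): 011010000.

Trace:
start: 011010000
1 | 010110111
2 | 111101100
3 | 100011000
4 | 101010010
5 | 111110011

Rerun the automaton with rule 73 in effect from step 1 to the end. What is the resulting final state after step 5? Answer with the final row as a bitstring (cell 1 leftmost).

(re-executing steps 1..5 under rule 73; state before step 1: 011010000)
1 | 011000111
2 | 011010101
3 | 011000000
4 | 011011111
5 | 011010001

011010001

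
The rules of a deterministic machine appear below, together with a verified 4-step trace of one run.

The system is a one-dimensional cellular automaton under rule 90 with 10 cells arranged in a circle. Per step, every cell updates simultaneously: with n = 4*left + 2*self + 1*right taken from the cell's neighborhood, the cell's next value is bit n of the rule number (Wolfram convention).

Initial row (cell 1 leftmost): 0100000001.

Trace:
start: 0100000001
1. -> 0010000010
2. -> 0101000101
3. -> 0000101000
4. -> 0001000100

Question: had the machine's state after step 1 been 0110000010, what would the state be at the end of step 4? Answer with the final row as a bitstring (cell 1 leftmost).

1011100110

state after step 1 := 0110000010
2. -> 1111000101
3. -> 0001101001
4. -> 1011100110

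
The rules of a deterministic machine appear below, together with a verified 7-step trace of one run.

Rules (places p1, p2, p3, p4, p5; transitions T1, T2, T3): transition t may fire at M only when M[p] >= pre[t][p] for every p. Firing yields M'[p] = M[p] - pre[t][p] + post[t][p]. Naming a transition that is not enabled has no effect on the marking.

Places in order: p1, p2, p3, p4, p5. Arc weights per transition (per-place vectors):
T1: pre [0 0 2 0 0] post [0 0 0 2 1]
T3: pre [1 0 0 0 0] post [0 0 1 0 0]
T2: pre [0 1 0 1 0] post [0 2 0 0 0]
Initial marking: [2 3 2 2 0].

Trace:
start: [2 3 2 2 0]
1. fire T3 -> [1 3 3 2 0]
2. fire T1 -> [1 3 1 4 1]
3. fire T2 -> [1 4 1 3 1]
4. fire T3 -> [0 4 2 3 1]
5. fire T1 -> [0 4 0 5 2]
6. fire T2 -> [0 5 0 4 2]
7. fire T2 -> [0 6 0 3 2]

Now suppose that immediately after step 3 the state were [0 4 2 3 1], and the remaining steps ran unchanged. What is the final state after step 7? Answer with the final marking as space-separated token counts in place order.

state after step 3 := [0 4 2 3 1]
4. fire T3 -> [0 4 2 3 1]
5. fire T1 -> [0 4 0 5 2]
6. fire T2 -> [0 5 0 4 2]
7. fire T2 -> [0 6 0 3 2]

0 6 0 3 2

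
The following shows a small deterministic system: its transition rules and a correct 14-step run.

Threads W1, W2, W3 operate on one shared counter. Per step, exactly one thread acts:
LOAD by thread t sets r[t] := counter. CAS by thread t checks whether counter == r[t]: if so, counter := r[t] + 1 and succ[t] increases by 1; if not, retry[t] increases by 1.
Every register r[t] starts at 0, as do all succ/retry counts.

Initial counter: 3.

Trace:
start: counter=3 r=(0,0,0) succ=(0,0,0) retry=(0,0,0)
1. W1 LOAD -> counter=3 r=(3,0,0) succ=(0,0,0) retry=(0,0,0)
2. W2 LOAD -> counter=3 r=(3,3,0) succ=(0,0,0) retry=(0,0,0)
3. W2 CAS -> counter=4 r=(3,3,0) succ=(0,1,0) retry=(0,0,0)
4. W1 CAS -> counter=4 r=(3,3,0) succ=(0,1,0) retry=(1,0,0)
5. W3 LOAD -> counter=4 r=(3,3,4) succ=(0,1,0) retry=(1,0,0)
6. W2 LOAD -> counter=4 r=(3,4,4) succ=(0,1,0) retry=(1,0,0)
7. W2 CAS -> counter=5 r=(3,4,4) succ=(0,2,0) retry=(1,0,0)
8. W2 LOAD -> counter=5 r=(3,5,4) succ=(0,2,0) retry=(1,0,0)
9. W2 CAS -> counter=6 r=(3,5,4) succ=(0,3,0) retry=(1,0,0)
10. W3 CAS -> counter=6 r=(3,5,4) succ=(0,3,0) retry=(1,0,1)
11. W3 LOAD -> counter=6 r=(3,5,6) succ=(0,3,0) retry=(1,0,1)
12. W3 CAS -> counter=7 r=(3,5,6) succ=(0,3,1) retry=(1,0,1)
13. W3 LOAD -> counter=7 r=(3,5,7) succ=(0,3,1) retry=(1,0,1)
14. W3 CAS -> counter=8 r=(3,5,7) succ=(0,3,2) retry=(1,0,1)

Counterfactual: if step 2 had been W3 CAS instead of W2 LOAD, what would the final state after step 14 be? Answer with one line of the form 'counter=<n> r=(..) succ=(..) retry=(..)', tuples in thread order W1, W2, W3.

counter=8 r=(3,5,7) succ=(1,2,2) retry=(0,1,2)

(re-executing from step 2 with the substitution; state before step 2: counter=3 r=(3,0,0) succ=(0,0,0) retry=(0,0,0))
2. W3 CAS -> counter=3 r=(3,0,0) succ=(0,0,0) retry=(0,0,1)
3. W2 CAS -> counter=3 r=(3,0,0) succ=(0,0,0) retry=(0,1,1)
4. W1 CAS -> counter=4 r=(3,0,0) succ=(1,0,0) retry=(0,1,1)
5. W3 LOAD -> counter=4 r=(3,0,4) succ=(1,0,0) retry=(0,1,1)
6. W2 LOAD -> counter=4 r=(3,4,4) succ=(1,0,0) retry=(0,1,1)
7. W2 CAS -> counter=5 r=(3,4,4) succ=(1,1,0) retry=(0,1,1)
8. W2 LOAD -> counter=5 r=(3,5,4) succ=(1,1,0) retry=(0,1,1)
9. W2 CAS -> counter=6 r=(3,5,4) succ=(1,2,0) retry=(0,1,1)
10. W3 CAS -> counter=6 r=(3,5,4) succ=(1,2,0) retry=(0,1,2)
11. W3 LOAD -> counter=6 r=(3,5,6) succ=(1,2,0) retry=(0,1,2)
12. W3 CAS -> counter=7 r=(3,5,6) succ=(1,2,1) retry=(0,1,2)
13. W3 LOAD -> counter=7 r=(3,5,7) succ=(1,2,1) retry=(0,1,2)
14. W3 CAS -> counter=8 r=(3,5,7) succ=(1,2,2) retry=(0,1,2)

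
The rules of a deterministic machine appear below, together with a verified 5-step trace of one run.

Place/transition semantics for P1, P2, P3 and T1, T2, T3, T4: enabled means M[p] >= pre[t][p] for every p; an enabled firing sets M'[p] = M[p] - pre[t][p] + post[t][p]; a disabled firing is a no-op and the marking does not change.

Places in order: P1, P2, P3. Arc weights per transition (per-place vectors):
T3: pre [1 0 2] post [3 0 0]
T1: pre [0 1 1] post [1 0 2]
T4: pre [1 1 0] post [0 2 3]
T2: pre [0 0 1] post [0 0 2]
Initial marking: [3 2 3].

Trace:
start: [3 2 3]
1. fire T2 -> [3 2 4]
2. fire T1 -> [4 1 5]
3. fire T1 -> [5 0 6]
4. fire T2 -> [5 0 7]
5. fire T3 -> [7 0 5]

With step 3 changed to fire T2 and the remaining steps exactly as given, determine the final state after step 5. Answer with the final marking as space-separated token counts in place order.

6 1 5

(re-executing from step 3 with the substitution; state before step 3: [4 1 5])
3. fire T2 -> [4 1 6]
4. fire T2 -> [4 1 7]
5. fire T3 -> [6 1 5]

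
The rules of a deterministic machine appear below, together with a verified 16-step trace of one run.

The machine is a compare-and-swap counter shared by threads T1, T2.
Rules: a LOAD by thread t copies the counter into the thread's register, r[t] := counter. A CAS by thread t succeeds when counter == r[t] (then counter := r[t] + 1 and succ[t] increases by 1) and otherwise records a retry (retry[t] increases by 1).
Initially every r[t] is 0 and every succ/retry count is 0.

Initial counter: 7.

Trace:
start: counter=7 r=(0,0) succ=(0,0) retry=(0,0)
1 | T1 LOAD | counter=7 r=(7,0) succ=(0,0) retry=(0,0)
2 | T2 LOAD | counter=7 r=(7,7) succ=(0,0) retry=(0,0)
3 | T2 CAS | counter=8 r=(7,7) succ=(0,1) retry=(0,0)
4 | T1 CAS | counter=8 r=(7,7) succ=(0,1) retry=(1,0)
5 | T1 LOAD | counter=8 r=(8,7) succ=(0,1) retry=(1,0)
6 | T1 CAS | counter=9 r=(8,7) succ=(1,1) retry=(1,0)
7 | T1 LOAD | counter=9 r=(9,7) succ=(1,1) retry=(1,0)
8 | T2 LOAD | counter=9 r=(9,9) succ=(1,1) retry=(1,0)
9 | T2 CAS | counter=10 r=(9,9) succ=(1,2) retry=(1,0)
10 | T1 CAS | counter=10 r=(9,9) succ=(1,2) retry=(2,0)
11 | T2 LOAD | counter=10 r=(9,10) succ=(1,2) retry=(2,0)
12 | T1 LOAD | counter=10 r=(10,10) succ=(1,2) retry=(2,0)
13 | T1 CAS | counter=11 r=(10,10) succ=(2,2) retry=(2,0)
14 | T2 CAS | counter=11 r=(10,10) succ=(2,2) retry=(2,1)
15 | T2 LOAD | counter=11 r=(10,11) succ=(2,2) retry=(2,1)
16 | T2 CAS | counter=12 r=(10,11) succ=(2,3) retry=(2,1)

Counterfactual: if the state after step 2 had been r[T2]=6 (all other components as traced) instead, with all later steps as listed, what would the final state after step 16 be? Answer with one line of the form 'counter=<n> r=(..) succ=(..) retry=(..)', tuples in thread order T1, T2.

counter=12 r=(10,11) succ=(3,2) retry=(1,2)

state after step 2 := counter=7 r=(7,6) succ=(0,0) retry=(0,0)
3 | T2 CAS | counter=7 r=(7,6) succ=(0,0) retry=(0,1)
4 | T1 CAS | counter=8 r=(7,6) succ=(1,0) retry=(0,1)
5 | T1 LOAD | counter=8 r=(8,6) succ=(1,0) retry=(0,1)
6 | T1 CAS | counter=9 r=(8,6) succ=(2,0) retry=(0,1)
7 | T1 LOAD | counter=9 r=(9,6) succ=(2,0) retry=(0,1)
8 | T2 LOAD | counter=9 r=(9,9) succ=(2,0) retry=(0,1)
9 | T2 CAS | counter=10 r=(9,9) succ=(2,1) retry=(0,1)
10 | T1 CAS | counter=10 r=(9,9) succ=(2,1) retry=(1,1)
11 | T2 LOAD | counter=10 r=(9,10) succ=(2,1) retry=(1,1)
12 | T1 LOAD | counter=10 r=(10,10) succ=(2,1) retry=(1,1)
13 | T1 CAS | counter=11 r=(10,10) succ=(3,1) retry=(1,1)
14 | T2 CAS | counter=11 r=(10,10) succ=(3,1) retry=(1,2)
15 | T2 LOAD | counter=11 r=(10,11) succ=(3,1) retry=(1,2)
16 | T2 CAS | counter=12 r=(10,11) succ=(3,2) retry=(1,2)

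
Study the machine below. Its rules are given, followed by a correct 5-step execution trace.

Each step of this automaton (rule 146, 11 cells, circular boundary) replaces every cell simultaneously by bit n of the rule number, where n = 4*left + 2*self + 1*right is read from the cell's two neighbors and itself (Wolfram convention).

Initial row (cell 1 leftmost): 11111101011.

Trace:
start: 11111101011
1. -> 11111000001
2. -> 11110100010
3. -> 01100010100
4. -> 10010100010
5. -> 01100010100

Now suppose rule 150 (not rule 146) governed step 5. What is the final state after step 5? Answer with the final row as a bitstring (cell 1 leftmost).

11110110110

(re-executing step 5 under rule 150; state before step 5: 10010100010)
5. -> 11110110110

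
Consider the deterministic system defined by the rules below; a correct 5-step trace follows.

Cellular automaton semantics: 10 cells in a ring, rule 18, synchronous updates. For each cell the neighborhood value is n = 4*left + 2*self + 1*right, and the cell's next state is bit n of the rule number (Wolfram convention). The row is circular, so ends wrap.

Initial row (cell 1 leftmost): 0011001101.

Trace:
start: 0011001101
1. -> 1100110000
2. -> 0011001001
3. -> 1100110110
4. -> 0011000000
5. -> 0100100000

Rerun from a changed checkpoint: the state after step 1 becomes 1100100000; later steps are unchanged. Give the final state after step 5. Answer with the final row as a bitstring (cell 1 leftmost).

state after step 1 := 1100100000
2. -> 0011010001
3. -> 1100001010
4. -> 0010010000
5. -> 0101101000

0101101000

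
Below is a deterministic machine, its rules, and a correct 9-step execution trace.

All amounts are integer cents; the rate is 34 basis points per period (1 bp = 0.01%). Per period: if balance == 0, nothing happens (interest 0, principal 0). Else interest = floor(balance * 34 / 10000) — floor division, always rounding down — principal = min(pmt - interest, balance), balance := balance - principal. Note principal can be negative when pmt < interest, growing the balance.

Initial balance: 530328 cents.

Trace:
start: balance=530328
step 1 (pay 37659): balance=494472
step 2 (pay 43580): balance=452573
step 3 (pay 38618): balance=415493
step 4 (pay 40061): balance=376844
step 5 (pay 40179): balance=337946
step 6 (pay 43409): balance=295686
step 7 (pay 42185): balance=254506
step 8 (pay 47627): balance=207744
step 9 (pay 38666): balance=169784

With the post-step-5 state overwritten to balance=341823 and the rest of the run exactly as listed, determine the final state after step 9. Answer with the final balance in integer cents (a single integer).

state after step 5 := balance=341823
step 6 (pay 43409): balance=299576
step 7 (pay 42185): balance=258409
step 8 (pay 47627): balance=211660
step 9 (pay 38666): balance=173713

173713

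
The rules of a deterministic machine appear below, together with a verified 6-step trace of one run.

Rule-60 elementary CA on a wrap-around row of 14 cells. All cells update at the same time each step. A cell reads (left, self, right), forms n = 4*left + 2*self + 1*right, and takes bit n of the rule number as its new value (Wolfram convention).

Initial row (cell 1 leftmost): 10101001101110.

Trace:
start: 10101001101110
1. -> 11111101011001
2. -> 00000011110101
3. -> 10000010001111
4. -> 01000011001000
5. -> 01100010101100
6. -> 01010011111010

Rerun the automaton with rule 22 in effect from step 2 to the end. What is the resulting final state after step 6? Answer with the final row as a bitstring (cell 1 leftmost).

(re-executing steps 2..6 under rule 22; state before step 2: 11111101011001)
2. -> 00000001000110
3. -> 00000011101001
4. -> 10000100001111
5. -> 01001110010000
6. -> 11110001111000

11110001111000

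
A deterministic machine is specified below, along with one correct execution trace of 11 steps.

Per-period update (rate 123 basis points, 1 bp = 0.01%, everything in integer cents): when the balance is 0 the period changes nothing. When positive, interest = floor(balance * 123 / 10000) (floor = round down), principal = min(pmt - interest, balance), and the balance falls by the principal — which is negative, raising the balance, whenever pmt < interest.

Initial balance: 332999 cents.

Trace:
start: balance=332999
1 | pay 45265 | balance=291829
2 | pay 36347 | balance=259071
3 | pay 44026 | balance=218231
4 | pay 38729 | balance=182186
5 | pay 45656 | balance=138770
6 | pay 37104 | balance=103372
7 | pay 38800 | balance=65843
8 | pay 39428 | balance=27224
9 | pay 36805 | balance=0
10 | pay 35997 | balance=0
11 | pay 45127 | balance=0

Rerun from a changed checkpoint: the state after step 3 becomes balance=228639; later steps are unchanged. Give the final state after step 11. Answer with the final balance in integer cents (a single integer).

state after step 3 := balance=228639
4 | pay 38729 | balance=192722
5 | pay 45656 | balance=149436
6 | pay 37104 | balance=114170
7 | pay 38800 | balance=76774
8 | pay 39428 | balance=38290
9 | pay 36805 | balance=1955
10 | pay 35997 | balance=0
11 | pay 45127 | balance=0

0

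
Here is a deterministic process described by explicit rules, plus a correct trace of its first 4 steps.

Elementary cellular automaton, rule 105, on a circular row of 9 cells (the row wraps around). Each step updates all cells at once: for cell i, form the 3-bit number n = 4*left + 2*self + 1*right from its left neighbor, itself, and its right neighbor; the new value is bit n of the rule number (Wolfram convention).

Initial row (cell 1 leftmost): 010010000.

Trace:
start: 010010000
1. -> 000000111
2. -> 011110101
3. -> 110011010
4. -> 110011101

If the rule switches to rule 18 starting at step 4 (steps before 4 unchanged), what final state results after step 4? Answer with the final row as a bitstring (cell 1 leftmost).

(re-executing step 4 under rule 18; state before step 4: 110011010)
4. -> 001100000

001100000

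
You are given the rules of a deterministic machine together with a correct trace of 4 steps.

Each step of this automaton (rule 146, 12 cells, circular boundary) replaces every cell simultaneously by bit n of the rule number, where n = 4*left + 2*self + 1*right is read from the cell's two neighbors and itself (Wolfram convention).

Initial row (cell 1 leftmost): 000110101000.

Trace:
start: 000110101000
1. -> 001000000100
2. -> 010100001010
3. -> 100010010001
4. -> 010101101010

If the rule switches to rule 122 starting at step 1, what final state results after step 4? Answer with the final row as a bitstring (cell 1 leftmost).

000000011011

(re-executing steps 1..4 under rule 122; state before step 1: 000110101000)
1. -> 001111010100
2. -> 011001101010
3. -> 111111110101
4. -> 000000011011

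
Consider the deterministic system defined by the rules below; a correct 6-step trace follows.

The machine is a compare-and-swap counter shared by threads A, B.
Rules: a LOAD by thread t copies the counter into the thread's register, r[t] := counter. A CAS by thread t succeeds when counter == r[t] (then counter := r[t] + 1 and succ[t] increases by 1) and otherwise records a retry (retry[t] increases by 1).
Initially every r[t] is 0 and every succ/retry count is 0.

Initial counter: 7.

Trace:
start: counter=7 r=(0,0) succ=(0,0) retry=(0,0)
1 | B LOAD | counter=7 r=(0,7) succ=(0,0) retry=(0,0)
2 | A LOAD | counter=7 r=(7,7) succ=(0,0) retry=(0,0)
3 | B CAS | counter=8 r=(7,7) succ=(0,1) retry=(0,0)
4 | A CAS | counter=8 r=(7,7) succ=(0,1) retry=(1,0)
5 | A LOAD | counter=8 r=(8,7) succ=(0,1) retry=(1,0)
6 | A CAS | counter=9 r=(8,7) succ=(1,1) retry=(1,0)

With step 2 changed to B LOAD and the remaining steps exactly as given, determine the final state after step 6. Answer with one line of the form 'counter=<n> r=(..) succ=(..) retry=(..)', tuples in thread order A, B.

(re-executing from step 2 with the substitution; state before step 2: counter=7 r=(0,7) succ=(0,0) retry=(0,0))
2 | B LOAD | counter=7 r=(0,7) succ=(0,0) retry=(0,0)
3 | B CAS | counter=8 r=(0,7) succ=(0,1) retry=(0,0)
4 | A CAS | counter=8 r=(0,7) succ=(0,1) retry=(1,0)
5 | A LOAD | counter=8 r=(8,7) succ=(0,1) retry=(1,0)
6 | A CAS | counter=9 r=(8,7) succ=(1,1) retry=(1,0)

counter=9 r=(8,7) succ=(1,1) retry=(1,0)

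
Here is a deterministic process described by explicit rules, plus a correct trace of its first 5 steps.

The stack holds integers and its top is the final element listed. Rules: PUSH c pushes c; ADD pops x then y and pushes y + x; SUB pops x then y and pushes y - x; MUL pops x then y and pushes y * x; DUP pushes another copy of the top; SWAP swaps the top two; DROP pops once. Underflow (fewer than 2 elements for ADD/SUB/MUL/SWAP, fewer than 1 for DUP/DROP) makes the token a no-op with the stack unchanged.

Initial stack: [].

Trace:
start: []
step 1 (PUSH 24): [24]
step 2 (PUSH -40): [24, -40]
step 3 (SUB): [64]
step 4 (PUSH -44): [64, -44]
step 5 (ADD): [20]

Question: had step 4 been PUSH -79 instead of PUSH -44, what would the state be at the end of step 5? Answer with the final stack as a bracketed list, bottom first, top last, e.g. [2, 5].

[-15]

(re-executing from step 4 with the substitution; state before step 4: [64])
step 4 (PUSH -79): [64, -79]
step 5 (ADD): [-15]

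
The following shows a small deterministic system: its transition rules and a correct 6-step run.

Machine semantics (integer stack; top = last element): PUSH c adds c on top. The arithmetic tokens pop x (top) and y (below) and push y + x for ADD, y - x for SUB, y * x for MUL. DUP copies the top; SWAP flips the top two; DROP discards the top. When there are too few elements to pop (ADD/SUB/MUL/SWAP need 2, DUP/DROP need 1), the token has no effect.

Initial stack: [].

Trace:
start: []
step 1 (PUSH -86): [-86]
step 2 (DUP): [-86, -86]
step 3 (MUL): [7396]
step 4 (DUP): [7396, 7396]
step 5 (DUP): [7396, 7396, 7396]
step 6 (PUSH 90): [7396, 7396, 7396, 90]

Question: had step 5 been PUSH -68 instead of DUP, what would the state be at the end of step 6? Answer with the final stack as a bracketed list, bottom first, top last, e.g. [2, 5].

(re-executing from step 5 with the substitution; state before step 5: [7396, 7396])
step 5 (PUSH -68): [7396, 7396, -68]
step 6 (PUSH 90): [7396, 7396, -68, 90]

[7396, 7396, -68, 90]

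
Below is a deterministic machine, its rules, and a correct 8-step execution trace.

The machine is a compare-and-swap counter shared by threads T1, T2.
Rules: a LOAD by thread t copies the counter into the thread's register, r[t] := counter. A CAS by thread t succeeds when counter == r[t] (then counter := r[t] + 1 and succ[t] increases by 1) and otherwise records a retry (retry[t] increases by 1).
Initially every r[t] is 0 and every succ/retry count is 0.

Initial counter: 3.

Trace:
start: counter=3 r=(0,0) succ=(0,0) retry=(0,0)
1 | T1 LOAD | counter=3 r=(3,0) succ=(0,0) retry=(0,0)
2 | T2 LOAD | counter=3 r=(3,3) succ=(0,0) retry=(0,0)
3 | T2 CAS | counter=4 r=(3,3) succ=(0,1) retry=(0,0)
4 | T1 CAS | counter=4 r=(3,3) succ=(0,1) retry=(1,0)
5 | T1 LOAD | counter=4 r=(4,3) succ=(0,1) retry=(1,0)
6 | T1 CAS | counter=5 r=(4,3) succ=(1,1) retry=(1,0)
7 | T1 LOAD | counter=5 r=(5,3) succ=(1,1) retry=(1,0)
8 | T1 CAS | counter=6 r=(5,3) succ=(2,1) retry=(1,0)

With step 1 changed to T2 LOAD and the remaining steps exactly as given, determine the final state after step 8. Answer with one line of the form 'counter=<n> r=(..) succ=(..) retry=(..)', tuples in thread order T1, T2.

(re-executing from step 1 with the substitution; state before step 1: counter=3 r=(0,0) succ=(0,0) retry=(0,0))
1 | T2 LOAD | counter=3 r=(0,3) succ=(0,0) retry=(0,0)
2 | T2 LOAD | counter=3 r=(0,3) succ=(0,0) retry=(0,0)
3 | T2 CAS | counter=4 r=(0,3) succ=(0,1) retry=(0,0)
4 | T1 CAS | counter=4 r=(0,3) succ=(0,1) retry=(1,0)
5 | T1 LOAD | counter=4 r=(4,3) succ=(0,1) retry=(1,0)
6 | T1 CAS | counter=5 r=(4,3) succ=(1,1) retry=(1,0)
7 | T1 LOAD | counter=5 r=(5,3) succ=(1,1) retry=(1,0)
8 | T1 CAS | counter=6 r=(5,3) succ=(2,1) retry=(1,0)

counter=6 r=(5,3) succ=(2,1) retry=(1,0)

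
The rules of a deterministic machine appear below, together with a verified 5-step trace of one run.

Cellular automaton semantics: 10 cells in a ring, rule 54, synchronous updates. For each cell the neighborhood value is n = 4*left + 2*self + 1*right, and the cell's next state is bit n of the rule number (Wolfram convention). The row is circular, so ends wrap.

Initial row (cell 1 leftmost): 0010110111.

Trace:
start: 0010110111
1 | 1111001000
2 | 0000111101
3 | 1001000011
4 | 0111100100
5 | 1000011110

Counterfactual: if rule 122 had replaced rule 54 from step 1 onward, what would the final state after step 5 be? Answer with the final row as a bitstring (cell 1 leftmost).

1100000001

(re-executing steps 1..5 under rule 122; state before step 1: 0010110111)
1 | 1101111101
2 | 0111000111
3 | 1101101101
4 | 0111111111
5 | 1100000001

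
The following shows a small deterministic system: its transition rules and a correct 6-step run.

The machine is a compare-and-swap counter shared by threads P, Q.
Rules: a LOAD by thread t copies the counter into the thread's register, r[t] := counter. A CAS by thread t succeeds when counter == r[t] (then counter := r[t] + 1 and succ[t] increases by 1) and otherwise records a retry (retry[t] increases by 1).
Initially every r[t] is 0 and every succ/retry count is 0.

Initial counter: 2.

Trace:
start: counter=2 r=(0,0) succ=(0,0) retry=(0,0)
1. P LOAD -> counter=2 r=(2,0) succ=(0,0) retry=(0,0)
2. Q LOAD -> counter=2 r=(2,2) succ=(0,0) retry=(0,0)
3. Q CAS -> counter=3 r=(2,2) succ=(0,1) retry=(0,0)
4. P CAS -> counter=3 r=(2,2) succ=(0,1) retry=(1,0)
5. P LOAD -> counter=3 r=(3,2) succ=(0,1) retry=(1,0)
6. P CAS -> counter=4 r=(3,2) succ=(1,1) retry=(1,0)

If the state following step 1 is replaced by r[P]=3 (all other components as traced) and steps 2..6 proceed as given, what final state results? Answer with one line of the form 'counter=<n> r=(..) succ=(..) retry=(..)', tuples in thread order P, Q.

counter=5 r=(4,2) succ=(2,1) retry=(0,0)

state after step 1 := counter=2 r=(3,0) succ=(0,0) retry=(0,0)
2. Q LOAD -> counter=2 r=(3,2) succ=(0,0) retry=(0,0)
3. Q CAS -> counter=3 r=(3,2) succ=(0,1) retry=(0,0)
4. P CAS -> counter=4 r=(3,2) succ=(1,1) retry=(0,0)
5. P LOAD -> counter=4 r=(4,2) succ=(1,1) retry=(0,0)
6. P CAS -> counter=5 r=(4,2) succ=(2,1) retry=(0,0)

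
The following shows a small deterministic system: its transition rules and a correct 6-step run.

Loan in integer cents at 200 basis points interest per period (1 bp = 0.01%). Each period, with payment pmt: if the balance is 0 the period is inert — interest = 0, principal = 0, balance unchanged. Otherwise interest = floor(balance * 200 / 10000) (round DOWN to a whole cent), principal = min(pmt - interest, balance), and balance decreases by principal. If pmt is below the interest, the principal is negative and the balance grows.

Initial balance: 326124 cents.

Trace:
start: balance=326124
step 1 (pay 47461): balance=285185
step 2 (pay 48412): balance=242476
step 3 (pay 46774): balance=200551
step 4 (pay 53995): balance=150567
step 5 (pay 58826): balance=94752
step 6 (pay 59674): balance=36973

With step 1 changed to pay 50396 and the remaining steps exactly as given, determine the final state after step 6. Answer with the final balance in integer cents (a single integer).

33732

(re-executing from step 1 with the substitution; state before step 1: balance=326124)
step 1 (pay 50396): balance=282250
step 2 (pay 48412): balance=239483
step 3 (pay 46774): balance=197498
step 4 (pay 53995): balance=147452
step 5 (pay 58826): balance=91575
step 6 (pay 59674): balance=33732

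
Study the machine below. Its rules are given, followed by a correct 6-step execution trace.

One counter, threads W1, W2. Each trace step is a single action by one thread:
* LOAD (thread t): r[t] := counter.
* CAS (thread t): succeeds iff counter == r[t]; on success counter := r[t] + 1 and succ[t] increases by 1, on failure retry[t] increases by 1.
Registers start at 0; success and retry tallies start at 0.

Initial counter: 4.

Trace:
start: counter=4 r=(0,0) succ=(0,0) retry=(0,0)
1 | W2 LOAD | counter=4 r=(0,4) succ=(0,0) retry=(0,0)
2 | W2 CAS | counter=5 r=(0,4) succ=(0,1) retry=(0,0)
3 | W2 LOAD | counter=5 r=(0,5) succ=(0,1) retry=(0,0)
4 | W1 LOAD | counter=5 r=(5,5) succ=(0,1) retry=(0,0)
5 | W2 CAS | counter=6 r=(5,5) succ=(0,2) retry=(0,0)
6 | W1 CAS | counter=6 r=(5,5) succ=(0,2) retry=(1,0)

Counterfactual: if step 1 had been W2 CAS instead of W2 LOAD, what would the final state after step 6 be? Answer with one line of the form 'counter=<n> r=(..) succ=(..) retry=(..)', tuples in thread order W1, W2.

(re-executing from step 1 with the substitution; state before step 1: counter=4 r=(0,0) succ=(0,0) retry=(0,0))
1 | W2 CAS | counter=4 r=(0,0) succ=(0,0) retry=(0,1)
2 | W2 CAS | counter=4 r=(0,0) succ=(0,0) retry=(0,2)
3 | W2 LOAD | counter=4 r=(0,4) succ=(0,0) retry=(0,2)
4 | W1 LOAD | counter=4 r=(4,4) succ=(0,0) retry=(0,2)
5 | W2 CAS | counter=5 r=(4,4) succ=(0,1) retry=(0,2)
6 | W1 CAS | counter=5 r=(4,4) succ=(0,1) retry=(1,2)

counter=5 r=(4,4) succ=(0,1) retry=(1,2)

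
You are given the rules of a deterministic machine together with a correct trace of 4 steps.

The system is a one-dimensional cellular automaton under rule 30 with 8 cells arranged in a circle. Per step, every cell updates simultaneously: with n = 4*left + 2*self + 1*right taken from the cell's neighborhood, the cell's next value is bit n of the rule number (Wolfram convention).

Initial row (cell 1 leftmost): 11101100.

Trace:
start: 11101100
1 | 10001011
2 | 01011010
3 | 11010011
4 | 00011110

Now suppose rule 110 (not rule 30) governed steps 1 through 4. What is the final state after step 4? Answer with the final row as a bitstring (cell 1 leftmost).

01111100

(re-executing steps 1..4 under rule 110; state before step 1: 11101100)
1 | 10111101
2 | 11100111
3 | 00101100
4 | 01111100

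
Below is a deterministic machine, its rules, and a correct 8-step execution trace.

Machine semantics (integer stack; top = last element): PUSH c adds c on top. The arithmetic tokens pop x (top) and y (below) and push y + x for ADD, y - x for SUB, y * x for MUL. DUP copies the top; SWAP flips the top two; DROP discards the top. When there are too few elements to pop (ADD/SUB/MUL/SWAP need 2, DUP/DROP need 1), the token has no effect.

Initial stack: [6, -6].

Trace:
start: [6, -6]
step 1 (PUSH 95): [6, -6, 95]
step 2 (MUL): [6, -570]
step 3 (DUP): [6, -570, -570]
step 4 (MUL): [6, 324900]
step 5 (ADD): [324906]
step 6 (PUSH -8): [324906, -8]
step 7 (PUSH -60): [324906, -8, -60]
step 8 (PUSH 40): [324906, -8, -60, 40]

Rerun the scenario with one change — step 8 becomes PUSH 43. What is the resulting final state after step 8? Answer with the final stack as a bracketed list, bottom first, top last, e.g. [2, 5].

(re-executing from step 8 with the substitution; state before step 8: [324906, -8, -60])
step 8 (PUSH 43): [324906, -8, -60, 43]

[324906, -8, -60, 43]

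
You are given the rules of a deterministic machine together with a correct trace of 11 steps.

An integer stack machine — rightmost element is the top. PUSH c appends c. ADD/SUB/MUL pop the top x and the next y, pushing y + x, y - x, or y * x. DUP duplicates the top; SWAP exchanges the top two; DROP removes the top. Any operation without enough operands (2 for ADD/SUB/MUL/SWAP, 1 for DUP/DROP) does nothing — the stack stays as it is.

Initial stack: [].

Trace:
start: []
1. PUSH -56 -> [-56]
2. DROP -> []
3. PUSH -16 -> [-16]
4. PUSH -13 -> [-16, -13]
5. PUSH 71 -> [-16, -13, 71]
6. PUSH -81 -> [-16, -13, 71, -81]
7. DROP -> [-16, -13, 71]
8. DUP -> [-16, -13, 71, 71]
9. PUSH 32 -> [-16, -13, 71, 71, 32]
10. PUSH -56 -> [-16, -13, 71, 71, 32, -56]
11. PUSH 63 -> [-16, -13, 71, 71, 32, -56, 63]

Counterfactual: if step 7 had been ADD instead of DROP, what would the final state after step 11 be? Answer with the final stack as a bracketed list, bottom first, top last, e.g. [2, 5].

[-16, -13, -10, -10, 32, -56, 63]

(re-executing from step 7 with the substitution; state before step 7: [-16, -13, 71, -81])
7. ADD -> [-16, -13, -10]
8. DUP -> [-16, -13, -10, -10]
9. PUSH 32 -> [-16, -13, -10, -10, 32]
10. PUSH -56 -> [-16, -13, -10, -10, 32, -56]
11. PUSH 63 -> [-16, -13, -10, -10, 32, -56, 63]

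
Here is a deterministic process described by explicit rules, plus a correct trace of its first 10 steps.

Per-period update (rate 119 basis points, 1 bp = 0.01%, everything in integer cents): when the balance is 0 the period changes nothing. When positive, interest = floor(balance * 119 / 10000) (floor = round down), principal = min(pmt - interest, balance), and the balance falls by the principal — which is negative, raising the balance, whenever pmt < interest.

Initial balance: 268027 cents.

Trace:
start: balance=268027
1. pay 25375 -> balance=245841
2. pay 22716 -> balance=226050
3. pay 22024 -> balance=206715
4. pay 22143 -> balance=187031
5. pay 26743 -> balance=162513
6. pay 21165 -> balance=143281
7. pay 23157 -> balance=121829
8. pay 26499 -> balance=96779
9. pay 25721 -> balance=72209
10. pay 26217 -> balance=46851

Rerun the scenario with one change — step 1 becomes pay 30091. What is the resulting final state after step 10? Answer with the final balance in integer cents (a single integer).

41607

(re-executing from step 1 with the substitution; state before step 1: balance=268027)
1. pay 30091 -> balance=241125
2. pay 22716 -> balance=221278
3. pay 22024 -> balance=201887
4. pay 22143 -> balance=182146
5. pay 26743 -> balance=157570
6. pay 21165 -> balance=138280
7. pay 23157 -> balance=116768
8. pay 26499 -> balance=91658
9. pay 25721 -> balance=67027
10. pay 26217 -> balance=41607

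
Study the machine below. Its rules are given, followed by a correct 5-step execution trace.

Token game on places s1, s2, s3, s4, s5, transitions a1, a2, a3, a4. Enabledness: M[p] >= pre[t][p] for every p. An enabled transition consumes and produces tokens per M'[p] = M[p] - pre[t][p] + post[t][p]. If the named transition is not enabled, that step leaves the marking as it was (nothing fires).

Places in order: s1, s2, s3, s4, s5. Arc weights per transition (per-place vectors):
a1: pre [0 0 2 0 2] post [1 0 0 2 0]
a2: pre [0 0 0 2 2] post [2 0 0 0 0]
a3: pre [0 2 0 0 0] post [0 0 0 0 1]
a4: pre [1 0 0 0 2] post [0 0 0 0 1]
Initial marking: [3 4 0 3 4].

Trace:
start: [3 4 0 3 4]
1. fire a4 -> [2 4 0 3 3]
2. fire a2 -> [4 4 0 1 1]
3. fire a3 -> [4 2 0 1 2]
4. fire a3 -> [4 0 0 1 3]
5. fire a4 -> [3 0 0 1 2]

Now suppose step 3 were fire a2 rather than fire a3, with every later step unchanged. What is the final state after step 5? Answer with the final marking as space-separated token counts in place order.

(re-executing from step 3 with the substitution; state before step 3: [4 4 0 1 1])
3. fire a2 -> [4 4 0 1 1]
4. fire a3 -> [4 2 0 1 2]
5. fire a4 -> [3 2 0 1 1]

3 2 0 1 1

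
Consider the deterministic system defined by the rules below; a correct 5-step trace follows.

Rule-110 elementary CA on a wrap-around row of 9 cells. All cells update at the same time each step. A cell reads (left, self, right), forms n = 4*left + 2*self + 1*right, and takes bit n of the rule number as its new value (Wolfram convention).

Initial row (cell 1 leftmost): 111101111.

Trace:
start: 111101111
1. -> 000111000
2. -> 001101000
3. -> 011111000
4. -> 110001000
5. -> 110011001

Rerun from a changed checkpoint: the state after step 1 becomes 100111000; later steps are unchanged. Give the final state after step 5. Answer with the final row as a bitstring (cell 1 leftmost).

000011010

state after step 1 := 100111000
2. -> 101101001
3. -> 111111011
4. -> 000001110
5. -> 000011010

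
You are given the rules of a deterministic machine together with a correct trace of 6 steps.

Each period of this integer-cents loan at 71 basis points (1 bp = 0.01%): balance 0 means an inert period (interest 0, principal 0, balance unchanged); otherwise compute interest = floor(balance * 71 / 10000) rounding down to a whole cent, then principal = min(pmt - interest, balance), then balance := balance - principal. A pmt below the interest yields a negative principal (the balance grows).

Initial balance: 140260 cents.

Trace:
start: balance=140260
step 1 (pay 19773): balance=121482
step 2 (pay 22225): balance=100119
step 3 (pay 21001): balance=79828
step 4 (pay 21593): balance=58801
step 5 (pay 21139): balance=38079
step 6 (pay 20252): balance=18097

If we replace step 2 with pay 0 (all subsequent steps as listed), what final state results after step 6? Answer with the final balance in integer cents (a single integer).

(re-executing from step 2 with the substitution; state before step 2: balance=121482)
step 2 (pay 0): balance=122344
step 3 (pay 21001): balance=102211
step 4 (pay 21593): balance=81343
step 5 (pay 21139): balance=60781
step 6 (pay 20252): balance=40960

40960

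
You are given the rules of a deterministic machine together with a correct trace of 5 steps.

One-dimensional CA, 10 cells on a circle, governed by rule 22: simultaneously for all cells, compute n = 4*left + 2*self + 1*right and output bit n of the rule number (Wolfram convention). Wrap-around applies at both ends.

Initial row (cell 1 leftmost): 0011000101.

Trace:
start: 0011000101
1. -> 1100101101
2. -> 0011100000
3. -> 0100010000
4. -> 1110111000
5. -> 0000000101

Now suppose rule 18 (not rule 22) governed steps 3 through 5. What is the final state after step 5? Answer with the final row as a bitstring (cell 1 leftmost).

(re-executing steps 3..5 under rule 18; state before step 3: 0011100000)
3. -> 0100010000
4. -> 1010101000
5. -> 0000000101

0000000101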